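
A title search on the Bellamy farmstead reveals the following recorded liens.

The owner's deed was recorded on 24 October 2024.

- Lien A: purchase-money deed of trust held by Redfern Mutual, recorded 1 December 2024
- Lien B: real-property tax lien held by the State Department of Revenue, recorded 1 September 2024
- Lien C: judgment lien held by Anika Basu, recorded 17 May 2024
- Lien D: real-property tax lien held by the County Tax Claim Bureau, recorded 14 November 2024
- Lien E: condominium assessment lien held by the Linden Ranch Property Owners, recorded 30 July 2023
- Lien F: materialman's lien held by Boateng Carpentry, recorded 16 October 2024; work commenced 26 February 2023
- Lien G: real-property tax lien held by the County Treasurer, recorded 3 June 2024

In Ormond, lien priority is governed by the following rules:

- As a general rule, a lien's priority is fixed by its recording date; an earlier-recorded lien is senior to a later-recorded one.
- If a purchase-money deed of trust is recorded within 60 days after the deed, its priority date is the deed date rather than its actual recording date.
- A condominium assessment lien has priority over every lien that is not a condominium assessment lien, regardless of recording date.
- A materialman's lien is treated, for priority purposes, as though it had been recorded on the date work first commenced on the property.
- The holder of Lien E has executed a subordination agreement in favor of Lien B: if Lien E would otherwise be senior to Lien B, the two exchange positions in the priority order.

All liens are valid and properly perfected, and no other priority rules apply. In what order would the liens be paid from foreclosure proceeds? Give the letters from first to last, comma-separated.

First, effective dates: A was recorded within the 60-day window, so its effective date is the deed date 24 October 2024; F is treated as recorded 26 February 2023, the work-commencement date.
As a condominium assessment lien, E is senior to every other lien.
Among the remaining liens, by effective date: F (26 February 2023), C (17 May 2024), G (3 June 2024), B (1 September 2024), A (24 October 2024), D (14 November 2024).
Because E would otherwise rank above B, the subordination swaps them.

B, F, C, G, E, A, D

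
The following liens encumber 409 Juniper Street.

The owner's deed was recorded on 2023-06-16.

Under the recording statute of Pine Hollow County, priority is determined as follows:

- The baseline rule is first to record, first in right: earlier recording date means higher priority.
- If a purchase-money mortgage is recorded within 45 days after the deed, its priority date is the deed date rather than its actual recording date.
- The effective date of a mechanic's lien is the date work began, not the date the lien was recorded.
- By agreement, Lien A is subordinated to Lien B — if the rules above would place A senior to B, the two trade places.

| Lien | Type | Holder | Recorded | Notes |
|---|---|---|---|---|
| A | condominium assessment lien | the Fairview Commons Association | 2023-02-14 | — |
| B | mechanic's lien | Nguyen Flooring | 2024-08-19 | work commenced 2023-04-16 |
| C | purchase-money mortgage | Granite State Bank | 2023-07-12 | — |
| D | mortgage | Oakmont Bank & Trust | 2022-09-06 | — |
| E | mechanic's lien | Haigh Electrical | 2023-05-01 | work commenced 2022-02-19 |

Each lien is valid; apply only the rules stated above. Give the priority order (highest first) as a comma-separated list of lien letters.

First, effective dates: B relates back to 2023-04-16 (work commenced); C was recorded within the 45-day window, so its effective date is the deed date 2023-06-16; E's effective date is 2022-02-19, when work began.
Sorted by effective date: E (2022-02-19), D (2022-09-06), A (2023-02-14), B (2023-04-16), C (2023-06-16).
A would otherwise be senior to B, so under the subordination agreement A and B exchange positions.

E, D, B, A, C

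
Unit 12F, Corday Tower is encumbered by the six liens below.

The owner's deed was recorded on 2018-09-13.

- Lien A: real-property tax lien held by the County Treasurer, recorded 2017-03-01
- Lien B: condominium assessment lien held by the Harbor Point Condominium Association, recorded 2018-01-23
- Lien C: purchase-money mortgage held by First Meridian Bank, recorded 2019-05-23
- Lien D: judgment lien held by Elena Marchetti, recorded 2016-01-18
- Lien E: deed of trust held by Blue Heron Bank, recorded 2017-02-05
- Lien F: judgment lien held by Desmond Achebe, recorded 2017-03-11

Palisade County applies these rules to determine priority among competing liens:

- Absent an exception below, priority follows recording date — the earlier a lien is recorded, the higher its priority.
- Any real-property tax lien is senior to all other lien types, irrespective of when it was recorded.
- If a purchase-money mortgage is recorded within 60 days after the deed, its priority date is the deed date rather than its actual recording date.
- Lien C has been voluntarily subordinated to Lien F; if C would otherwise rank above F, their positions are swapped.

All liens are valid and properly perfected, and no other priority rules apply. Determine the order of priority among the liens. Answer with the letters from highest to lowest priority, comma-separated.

A, D, E, F, B, C

Effective dates after the stated exceptions: C was recorded 252 days after the deed, outside the 60-day window, so it keeps its recording date.
As a real-property tax lien, A is senior to every other lien.
Among the remaining liens, by effective date: D (2016-01-18), E (2017-02-05), F (2017-03-11), B (2018-01-23), C (2019-05-23).
Since C is not senior to F, the subordination leaves the order unchanged.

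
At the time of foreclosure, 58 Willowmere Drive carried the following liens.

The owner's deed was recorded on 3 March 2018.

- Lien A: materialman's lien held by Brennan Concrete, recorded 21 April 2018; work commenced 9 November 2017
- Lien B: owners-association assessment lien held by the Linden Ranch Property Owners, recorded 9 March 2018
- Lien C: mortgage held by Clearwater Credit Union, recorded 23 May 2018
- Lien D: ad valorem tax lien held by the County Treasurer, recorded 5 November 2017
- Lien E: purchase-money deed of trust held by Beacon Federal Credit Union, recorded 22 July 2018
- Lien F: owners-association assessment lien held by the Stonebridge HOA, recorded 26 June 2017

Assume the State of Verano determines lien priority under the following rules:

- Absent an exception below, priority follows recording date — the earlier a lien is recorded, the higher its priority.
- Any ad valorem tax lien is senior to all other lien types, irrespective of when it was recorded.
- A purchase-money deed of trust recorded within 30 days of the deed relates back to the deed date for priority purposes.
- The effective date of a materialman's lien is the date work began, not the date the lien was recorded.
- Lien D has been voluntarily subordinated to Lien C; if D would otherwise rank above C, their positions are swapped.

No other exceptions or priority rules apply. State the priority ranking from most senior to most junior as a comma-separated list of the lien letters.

Effective dates after the stated exceptions: A is treated as recorded 9 November 2017, the work-commencement date; E was recorded 141 days after the deed — beyond 30 days — so no relation-back applies.
D is an ad valorem tax lien, so it outranks all other liens regardless of date.
Ordering the rest by effective date: F (26 June 2017), A (9 November 2017), B (9 March 2018), C (23 May 2018), E (22 July 2018).
Because D would otherwise rank above C, the subordination swaps them.

C, F, A, B, D, E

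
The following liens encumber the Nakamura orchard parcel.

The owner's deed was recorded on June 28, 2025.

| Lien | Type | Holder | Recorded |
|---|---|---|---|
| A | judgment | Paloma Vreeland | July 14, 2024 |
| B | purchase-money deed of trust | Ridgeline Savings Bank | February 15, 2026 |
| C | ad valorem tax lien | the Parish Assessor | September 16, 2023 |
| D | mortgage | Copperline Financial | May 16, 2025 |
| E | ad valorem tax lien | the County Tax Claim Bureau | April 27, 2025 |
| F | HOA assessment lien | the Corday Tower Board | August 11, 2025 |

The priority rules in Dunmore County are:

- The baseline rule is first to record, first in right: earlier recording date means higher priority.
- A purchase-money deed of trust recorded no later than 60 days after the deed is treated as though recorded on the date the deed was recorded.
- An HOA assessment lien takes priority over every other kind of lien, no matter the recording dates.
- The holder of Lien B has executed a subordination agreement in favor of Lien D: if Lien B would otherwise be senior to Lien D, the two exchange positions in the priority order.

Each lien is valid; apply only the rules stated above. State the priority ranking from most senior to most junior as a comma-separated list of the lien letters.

Effective dates: B missed the 60-day window (232 days after the deed), so its recording date stands.
F is an HOA assessment lien and takes priority over every other lien.
Ordering the rest by effective date: C (September 16, 2023), A (July 14, 2024), E (April 27, 2025), D (May 16, 2025), B (February 15, 2026).
B already ranks below D; the subordination has no effect.

F, C, A, E, D, B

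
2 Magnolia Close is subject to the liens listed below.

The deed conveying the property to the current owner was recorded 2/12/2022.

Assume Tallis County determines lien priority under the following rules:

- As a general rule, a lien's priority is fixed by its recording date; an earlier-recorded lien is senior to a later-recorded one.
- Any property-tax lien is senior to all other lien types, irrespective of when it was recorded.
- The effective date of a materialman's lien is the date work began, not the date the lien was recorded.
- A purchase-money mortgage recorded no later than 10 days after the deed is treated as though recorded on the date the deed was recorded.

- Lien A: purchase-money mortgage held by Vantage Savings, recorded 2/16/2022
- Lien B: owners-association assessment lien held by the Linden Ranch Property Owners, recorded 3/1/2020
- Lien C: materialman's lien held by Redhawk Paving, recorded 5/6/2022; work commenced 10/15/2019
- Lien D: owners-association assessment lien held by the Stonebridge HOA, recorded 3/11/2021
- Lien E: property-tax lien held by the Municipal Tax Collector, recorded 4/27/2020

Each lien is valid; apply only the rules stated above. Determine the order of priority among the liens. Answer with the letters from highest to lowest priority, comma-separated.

Effective dates after the stated exceptions: A relates back to the deed date 2/12/2022; C relates back to 10/15/2019 (work commenced).
E, as a property-tax lien, has superpriority and ranks first.
Ordering the rest by effective date: C (10/15/2019), B (3/1/2020), D (3/11/2021), A (2/12/2022).

E, C, B, D, A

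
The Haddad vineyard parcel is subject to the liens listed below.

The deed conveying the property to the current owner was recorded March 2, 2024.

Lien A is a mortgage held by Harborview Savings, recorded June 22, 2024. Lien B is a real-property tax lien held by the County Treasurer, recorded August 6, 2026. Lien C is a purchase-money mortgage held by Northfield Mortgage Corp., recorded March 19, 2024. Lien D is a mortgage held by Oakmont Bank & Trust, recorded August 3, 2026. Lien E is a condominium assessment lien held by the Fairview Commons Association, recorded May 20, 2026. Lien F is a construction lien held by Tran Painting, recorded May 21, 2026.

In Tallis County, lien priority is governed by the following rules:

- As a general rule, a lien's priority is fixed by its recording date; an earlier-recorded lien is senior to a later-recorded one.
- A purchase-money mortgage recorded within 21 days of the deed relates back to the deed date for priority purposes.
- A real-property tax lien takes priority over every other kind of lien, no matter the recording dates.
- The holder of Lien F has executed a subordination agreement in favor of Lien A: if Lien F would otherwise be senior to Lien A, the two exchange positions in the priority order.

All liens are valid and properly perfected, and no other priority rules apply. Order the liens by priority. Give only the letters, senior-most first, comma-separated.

First, effective dates: C was recorded within the 21-day window, so its effective date is the deed date March 2, 2024.
B is a real-property tax lien and takes priority over every other lien.
Remaining liens by effective date: C (March 2, 2024), A (June 22, 2024), E (May 20, 2026), F (May 21, 2026), D (August 3, 2026).
Since F is not senior to A, the subordination leaves the order unchanged.

B, C, A, E, F, D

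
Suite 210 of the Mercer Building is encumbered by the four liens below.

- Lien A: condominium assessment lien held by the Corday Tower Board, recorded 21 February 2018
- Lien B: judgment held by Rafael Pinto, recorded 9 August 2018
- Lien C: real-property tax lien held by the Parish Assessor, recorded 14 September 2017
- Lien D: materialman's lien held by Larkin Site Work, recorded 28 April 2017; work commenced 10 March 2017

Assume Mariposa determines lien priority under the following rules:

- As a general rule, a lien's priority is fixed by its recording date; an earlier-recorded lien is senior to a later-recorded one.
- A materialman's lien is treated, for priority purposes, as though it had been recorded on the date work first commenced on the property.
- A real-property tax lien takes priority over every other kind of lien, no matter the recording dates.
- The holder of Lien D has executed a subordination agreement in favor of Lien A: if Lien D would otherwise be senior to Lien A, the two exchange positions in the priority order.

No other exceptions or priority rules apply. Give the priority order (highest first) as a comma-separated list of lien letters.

Effective dates: D relates back to 10 March 2017 (work commenced).
C, as a real-property tax lien, has superpriority and ranks first.
Among the remaining liens, by effective date: D (10 March 2017), A (21 February 2018), B (9 August 2018).
The subordination applies — D was senior to A — so D and A swap.

C, A, D, B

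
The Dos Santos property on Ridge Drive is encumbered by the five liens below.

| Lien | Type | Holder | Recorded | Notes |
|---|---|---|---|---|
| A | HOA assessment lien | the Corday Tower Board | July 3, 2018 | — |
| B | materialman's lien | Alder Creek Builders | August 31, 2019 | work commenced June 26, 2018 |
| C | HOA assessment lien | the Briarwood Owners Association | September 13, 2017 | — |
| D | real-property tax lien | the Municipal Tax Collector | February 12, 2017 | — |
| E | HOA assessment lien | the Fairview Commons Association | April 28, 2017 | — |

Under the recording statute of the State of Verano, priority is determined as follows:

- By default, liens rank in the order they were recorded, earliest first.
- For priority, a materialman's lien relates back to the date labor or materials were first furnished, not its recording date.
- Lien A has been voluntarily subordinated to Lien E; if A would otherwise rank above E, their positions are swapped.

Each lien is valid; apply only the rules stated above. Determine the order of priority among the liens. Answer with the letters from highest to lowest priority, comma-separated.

D, E, C, B, A

First, effective dates: B relates back to June 26, 2018 (work commenced).
By effective date: D (February 12, 2017), E (April 28, 2017), C (September 13, 2017), B (June 26, 2018), A (July 3, 2018).
Since A is not senior to E, the subordination leaves the order unchanged.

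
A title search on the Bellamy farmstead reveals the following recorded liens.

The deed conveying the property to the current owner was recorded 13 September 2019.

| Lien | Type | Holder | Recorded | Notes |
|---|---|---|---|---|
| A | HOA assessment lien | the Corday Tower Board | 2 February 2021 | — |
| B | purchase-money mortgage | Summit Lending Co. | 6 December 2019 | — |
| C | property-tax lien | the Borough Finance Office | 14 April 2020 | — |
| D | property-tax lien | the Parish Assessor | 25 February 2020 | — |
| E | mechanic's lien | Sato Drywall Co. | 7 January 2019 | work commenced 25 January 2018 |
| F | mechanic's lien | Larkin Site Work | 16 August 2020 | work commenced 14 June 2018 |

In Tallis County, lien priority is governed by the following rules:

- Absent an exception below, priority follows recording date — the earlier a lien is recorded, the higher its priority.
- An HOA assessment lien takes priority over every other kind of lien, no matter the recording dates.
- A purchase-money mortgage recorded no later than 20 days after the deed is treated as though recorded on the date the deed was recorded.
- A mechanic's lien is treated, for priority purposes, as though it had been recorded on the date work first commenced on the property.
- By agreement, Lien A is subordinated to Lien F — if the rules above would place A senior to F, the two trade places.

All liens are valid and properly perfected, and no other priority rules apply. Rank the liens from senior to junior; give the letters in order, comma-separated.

F, E, A, B, D, C

Effective dates after the stated exceptions: B missed the 20-day window (84 days after the deed), so its recording date stands; E is treated as recorded 25 January 2018, the work-commencement date; F's effective date is 14 June 2018, when work began.
A, as an HOA assessment lien, has superpriority and ranks first.
Among the remaining liens, by effective date: E (25 January 2018), F (14 June 2018), B (6 December 2019), D (25 February 2020), C (14 April 2020).
The subordination applies — A was senior to F — so A and F swap.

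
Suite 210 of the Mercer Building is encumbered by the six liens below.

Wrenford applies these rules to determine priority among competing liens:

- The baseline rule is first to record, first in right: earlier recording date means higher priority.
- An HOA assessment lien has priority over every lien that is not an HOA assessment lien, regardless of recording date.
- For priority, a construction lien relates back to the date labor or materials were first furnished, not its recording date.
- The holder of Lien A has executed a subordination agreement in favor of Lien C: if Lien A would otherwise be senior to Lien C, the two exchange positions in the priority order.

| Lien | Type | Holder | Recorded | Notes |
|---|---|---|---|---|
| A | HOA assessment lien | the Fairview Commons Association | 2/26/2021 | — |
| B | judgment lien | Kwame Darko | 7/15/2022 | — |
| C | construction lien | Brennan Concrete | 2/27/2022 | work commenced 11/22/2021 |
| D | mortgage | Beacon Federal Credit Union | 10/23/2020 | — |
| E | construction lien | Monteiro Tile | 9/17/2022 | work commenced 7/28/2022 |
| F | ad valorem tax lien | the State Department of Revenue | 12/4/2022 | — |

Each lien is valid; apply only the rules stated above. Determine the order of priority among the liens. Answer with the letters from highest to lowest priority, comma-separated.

First, effective dates: C's effective date is 11/22/2021, when work began; E is treated as recorded 7/28/2022, the work-commencement date.
As an HOA assessment lien, A is senior to every other lien.
Remaining liens by effective date: D (10/23/2020), C (11/22/2021), B (7/15/2022), E (7/28/2022), F (12/4/2022).
A would otherwise be senior to C, so under the subordination agreement A and C exchange positions.

C, D, A, B, E, F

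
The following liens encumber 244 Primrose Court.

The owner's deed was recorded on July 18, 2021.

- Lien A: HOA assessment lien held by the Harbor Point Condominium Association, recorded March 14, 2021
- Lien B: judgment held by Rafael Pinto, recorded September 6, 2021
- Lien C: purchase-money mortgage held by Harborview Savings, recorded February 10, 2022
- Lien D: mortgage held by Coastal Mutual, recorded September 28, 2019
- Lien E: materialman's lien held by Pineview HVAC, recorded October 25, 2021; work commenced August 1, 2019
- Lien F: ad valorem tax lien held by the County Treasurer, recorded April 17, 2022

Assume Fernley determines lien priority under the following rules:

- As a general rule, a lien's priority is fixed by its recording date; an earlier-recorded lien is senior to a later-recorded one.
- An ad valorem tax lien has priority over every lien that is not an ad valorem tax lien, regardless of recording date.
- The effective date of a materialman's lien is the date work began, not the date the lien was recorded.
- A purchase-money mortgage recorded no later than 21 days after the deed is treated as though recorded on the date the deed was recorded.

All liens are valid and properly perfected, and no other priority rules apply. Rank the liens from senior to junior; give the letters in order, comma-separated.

Adjusting effective dates: C was recorded 207 days after the deed, outside the 21-day window, so it keeps its recording date; E's effective date is August 1, 2019, when work began.
F is an ad valorem tax lien and takes priority over every other lien.
The other liens, earliest effective date first: E (August 1, 2019), D (September 28, 2019), A (March 14, 2021), B (September 6, 2021), C (February 10, 2022).

F, E, D, A, B, C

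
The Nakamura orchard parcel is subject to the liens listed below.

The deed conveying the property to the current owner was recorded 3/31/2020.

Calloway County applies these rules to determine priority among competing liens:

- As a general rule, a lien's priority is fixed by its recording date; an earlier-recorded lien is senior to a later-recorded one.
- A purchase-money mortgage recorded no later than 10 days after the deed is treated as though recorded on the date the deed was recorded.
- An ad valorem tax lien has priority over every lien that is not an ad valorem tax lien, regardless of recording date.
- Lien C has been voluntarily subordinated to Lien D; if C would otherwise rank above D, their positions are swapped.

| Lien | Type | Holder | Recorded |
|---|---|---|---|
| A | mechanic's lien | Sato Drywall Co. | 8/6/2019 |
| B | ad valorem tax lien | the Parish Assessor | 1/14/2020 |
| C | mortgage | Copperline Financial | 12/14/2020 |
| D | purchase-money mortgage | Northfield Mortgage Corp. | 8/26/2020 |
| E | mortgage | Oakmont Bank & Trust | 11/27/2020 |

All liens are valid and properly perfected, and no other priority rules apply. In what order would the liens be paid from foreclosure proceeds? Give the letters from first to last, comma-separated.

B, A, D, E, C

Effective dates: D missed the 10-day window (148 days after the deed), so its recording date stands.
B is an ad valorem tax lien, so it outranks all other liens regardless of date.
Ordering the rest by effective date: A (8/6/2019), D (8/26/2020), E (11/27/2020), C (12/14/2020).
C is already junior to D, so the subordination agreement changes nothing.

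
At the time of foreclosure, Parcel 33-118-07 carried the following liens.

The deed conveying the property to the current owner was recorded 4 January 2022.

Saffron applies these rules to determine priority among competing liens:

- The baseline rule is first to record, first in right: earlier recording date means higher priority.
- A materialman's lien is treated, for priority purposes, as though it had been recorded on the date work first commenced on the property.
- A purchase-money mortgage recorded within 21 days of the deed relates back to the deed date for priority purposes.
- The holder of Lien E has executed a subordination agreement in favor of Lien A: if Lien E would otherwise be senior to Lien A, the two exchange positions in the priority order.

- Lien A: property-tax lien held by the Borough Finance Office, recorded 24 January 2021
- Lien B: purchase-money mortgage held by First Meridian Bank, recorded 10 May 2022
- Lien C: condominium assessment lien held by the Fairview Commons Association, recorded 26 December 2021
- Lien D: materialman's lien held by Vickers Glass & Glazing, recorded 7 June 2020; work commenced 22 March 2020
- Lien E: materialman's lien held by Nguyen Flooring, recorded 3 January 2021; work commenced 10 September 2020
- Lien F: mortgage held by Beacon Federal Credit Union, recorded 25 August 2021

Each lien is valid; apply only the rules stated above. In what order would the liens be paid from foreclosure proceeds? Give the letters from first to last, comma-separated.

Effective dates after the stated exceptions: B was recorded 126 days after the deed — beyond 21 days — so no relation-back applies; D relates back to 22 March 2020 (work commenced); E's effective date is 10 September 2020, when work began.
By effective date: D (22 March 2020), E (10 September 2020), A (24 January 2021), F (25 August 2021), C (26 December 2021), B (10 May 2022).
Because E would otherwise rank above A, the subordination swaps them.

D, A, E, F, C, B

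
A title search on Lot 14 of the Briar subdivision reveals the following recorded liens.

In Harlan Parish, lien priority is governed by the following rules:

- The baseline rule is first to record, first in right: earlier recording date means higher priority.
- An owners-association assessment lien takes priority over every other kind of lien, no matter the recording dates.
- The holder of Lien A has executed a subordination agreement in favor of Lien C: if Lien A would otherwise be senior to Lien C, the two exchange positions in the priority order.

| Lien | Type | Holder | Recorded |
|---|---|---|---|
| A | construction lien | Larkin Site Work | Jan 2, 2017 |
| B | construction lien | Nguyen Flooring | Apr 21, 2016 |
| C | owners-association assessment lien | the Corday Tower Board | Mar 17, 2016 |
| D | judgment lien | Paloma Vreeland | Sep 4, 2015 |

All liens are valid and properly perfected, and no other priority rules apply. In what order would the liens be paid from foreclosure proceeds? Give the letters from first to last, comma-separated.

As an owners-association assessment lien, C is senior to every other lien.
Among the remaining liens, by effective date: D (Sep 4, 2015), B (Apr 21, 2016), A (Jan 2, 2017).
Since A is not senior to C, the subordination leaves the order unchanged.

C, D, B, A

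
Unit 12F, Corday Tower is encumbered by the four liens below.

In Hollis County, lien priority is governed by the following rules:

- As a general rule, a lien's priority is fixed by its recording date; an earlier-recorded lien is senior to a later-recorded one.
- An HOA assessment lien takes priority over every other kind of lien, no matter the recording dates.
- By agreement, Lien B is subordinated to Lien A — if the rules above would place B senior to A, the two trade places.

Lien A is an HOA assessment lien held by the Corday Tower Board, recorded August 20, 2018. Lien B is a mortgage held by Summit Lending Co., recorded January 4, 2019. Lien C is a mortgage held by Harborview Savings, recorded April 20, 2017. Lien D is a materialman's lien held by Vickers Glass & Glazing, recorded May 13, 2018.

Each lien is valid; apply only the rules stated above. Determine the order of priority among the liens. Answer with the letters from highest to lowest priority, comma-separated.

A, C, D, B

A is an HOA assessment lien, so it outranks all other liens regardless of date.
Remaining liens by effective date: C (April 20, 2017), D (May 13, 2018), B (January 4, 2019).
B already ranks below A; the subordination has no effect.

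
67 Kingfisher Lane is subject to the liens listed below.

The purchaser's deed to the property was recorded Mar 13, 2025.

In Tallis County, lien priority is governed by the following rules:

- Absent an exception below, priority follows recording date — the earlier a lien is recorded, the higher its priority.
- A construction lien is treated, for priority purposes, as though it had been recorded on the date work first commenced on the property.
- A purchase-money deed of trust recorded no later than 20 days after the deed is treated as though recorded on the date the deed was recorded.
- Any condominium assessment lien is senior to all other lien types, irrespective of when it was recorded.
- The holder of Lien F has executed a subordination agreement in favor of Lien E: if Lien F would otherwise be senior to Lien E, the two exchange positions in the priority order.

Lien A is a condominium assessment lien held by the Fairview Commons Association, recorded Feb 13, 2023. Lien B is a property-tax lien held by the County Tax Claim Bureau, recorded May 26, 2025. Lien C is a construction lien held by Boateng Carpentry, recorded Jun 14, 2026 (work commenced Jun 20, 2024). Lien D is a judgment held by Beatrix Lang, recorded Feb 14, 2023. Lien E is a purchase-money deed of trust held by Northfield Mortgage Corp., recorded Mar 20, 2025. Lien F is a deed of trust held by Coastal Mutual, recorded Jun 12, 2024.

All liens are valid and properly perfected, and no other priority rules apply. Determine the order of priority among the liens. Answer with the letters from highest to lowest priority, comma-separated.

Effective dates: C's effective date is Jun 20, 2024, when work began; E was recorded within the 20-day window, so its effective date is the deed date Mar 13, 2025.
As a condominium assessment lien, A is senior to every other lien.
Among the remaining liens, by effective date: D (Feb 14, 2023), F (Jun 12, 2024), C (Jun 20, 2024), E (Mar 13, 2025), B (May 26, 2025).
Because F would otherwise rank above E, the subordination swaps them.

A, D, E, C, F, B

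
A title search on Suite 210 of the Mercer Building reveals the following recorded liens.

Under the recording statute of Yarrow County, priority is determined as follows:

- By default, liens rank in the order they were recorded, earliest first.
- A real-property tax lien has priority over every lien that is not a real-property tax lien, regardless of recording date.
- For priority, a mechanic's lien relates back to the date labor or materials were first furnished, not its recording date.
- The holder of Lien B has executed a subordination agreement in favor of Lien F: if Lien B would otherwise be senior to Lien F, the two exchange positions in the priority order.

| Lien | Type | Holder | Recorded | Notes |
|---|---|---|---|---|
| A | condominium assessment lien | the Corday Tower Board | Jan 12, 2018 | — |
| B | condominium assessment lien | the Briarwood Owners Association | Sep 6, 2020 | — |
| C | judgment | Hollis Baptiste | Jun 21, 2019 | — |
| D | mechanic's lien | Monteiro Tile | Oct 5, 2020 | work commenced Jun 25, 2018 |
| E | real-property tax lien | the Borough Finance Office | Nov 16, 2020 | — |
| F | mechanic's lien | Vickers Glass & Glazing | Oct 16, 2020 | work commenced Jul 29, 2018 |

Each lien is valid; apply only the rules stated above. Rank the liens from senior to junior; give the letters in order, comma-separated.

E, A, D, F, C, B

Effective dates: D relates back to Jun 25, 2018 (work commenced); F's effective date is Jul 29, 2018, when work began.
E is a real-property tax lien, so it outranks all other liens regardless of date.
Remaining liens by effective date: A (Jan 12, 2018), D (Jun 25, 2018), F (Jul 29, 2018), C (Jun 21, 2019), B (Sep 6, 2020).
Since B is not senior to F, the subordination leaves the order unchanged.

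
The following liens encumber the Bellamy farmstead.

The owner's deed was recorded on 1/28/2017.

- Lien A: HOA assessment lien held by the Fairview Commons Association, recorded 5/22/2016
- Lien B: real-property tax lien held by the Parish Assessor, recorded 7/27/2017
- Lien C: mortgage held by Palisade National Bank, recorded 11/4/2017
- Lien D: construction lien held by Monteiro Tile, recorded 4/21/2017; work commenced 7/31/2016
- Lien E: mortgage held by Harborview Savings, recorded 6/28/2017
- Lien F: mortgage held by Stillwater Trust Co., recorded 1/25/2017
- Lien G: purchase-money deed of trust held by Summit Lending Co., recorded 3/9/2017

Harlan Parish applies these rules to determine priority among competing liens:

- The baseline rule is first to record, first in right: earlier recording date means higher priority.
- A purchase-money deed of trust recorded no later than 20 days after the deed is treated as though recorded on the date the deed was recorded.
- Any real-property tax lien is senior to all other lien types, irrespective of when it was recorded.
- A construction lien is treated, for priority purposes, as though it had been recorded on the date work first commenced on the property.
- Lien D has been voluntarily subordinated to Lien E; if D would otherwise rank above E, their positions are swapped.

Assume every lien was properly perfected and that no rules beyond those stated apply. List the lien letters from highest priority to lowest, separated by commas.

B, A, E, F, G, D, C

Adjusting effective dates: D's effective date is 7/31/2016, when work began; G was recorded 40 days after the deed, outside the 20-day window, so it keeps its recording date.
B is a real-property tax lien, so it outranks all other liens regardless of date.
Among the remaining liens, by effective date: A (5/22/2016), D (7/31/2016), F (1/25/2017), G (3/9/2017), E (6/28/2017), C (11/4/2017).
D would otherwise be senior to E, so under the subordination agreement D and E exchange positions.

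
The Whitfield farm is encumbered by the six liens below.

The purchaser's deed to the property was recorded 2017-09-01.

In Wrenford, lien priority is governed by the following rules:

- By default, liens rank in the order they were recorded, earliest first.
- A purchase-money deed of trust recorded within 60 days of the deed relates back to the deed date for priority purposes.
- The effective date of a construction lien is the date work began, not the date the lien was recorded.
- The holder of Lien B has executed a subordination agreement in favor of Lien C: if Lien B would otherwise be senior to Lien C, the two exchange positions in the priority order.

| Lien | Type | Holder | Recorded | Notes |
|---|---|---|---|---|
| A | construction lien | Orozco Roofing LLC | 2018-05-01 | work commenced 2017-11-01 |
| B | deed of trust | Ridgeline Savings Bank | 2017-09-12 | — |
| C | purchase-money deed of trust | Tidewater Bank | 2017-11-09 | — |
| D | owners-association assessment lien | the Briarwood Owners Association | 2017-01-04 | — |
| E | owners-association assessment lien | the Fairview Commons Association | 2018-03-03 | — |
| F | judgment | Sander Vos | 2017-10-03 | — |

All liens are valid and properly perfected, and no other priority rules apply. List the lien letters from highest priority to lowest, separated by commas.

Adjusting effective dates: A is treated as recorded 2017-11-01, the work-commencement date; C was recorded 69 days after the deed, outside the 60-day window, so it keeps its recording date.
By effective date: D (2017-01-04), B (2017-09-12), F (2017-10-03), A (2017-11-01), C (2017-11-09), E (2018-03-03).
The subordination applies — B was senior to C — so B and C swap.

D, C, F, A, B, E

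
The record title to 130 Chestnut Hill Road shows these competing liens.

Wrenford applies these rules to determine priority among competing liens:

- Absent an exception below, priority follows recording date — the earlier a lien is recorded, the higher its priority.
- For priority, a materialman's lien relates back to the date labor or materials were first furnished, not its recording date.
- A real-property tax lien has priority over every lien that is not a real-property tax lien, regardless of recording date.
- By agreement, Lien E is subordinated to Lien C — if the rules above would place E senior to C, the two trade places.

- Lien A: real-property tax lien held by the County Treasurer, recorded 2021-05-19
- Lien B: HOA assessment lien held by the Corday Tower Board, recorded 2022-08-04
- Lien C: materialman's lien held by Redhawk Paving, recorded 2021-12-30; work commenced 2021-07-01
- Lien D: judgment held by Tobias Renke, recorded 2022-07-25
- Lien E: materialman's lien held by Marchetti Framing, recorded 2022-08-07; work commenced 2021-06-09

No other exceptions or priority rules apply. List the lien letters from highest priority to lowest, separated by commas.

A, C, E, D, B

Effective dates after the stated exceptions: C's effective date is 2021-07-01, when work began; E relates back to 2021-06-09 (work commenced).
A, as a real-property tax lien, has superpriority and ranks first.
Remaining liens by effective date: E (2021-06-09), C (2021-07-01), D (2022-07-25), B (2022-08-04).
E is senior to C before the subordination, so the two trade places.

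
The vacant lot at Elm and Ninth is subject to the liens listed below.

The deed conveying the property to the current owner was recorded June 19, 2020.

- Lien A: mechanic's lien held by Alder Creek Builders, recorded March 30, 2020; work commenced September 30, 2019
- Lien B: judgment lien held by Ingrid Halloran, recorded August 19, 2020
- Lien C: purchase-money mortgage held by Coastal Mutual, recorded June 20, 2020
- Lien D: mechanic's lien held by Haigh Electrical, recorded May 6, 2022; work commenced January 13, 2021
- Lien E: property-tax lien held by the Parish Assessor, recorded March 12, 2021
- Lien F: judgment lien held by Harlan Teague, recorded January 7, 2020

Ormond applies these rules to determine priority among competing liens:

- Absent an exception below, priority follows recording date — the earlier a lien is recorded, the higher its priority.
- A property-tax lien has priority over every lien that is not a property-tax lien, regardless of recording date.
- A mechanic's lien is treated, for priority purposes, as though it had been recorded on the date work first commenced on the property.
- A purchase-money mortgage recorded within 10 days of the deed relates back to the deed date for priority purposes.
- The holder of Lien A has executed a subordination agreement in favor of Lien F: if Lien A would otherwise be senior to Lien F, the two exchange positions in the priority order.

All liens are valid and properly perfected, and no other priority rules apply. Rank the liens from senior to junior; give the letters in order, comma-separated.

E, F, A, C, B, D

Effective dates after the stated exceptions: A relates back to September 30, 2019 (work commenced); C was recorded within the 10-day window, so its effective date is the deed date June 19, 2020; D is treated as recorded January 13, 2021, the work-commencement date.
As a property-tax lien, E is senior to every other lien.
The other liens, earliest effective date first: A (September 30, 2019), F (January 7, 2020), C (June 19, 2020), B (August 19, 2020), D (January 13, 2021).
The subordination applies — A was senior to F — so A and F swap.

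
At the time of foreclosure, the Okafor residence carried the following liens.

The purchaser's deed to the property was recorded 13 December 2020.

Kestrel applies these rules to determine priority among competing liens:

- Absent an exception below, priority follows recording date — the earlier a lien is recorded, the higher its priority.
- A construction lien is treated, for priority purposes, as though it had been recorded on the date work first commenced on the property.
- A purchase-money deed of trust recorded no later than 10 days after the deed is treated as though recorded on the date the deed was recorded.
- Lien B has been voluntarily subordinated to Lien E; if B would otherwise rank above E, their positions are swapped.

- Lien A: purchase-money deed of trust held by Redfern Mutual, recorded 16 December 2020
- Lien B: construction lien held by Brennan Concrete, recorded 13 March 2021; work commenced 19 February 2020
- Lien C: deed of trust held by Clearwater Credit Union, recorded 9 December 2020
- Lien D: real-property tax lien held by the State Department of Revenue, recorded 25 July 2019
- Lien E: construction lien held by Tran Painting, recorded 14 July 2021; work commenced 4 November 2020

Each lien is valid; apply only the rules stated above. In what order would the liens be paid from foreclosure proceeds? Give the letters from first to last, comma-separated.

D, E, B, C, A

Adjusting effective dates: A's effective date is the deed date, 13 December 2020; B is treated as recorded 19 February 2020, the work-commencement date; E's effective date is 4 November 2020, when work began.
Sorted by effective date: D (25 July 2019), B (19 February 2020), E (4 November 2020), C (9 December 2020), A (13 December 2020).
B is senior to E before the subordination, so the two trade places.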